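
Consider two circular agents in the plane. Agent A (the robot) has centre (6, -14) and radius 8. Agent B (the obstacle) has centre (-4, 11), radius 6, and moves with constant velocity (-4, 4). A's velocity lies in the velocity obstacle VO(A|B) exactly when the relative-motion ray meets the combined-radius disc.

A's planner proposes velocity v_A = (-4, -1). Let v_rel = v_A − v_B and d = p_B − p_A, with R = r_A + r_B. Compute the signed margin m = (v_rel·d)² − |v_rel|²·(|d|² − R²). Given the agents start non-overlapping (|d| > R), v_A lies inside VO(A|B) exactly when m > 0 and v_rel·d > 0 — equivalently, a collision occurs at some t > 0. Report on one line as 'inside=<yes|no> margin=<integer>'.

d = (-10, 25),  |d|² = 725;  R = 8+6 = 14,  c = 725−14² = 529
v_rel = (0, -5),  |v_rel|² = 25;  v_rel·d = (0)·(-10) + (-5)·(25) = -125
25·t² + 250·t + 529 = 0  ⇒  m = (-125)² − 25·529 = 2400
m = 2400 > 0,  v_rel·d = -125 < 0  ⇒  outside

inside=no margin=2400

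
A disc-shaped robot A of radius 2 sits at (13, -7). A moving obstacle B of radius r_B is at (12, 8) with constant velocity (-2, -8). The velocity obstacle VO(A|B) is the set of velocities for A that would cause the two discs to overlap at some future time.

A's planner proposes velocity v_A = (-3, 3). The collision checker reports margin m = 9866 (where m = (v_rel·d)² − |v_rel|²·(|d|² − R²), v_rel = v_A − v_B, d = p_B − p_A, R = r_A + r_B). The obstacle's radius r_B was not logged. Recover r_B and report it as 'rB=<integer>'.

m = 9866
d = (-1, 15);  v_rel = (-1, 11),  |v_rel|² = 122
v_rel×d = (-1)·(15) − (11)·(-1) = -4
since m = R²·122 − (-4)²:  R² = (16 + 9866) / 122 = 81
R = √81 = 9  ⇒  r_B = 9 − 2 = 7

rB=7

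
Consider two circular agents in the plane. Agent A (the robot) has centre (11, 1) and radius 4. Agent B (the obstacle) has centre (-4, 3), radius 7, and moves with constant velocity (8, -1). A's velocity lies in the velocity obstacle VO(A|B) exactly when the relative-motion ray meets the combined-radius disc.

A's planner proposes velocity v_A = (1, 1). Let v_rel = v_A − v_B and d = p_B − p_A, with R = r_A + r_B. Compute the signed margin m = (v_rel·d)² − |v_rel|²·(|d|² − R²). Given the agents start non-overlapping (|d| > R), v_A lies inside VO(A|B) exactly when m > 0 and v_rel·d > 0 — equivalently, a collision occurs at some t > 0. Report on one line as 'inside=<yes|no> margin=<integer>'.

d = (-15, 2),  |d|² = 229;  R = 4+7 = 11,  c = 229−11² = 108
v_rel = (-7, 2),  |v_rel|² = 53;  v_rel·d = (-7)·(-15) + (2)·(2) = 109
53·t² − 218·t + 108 = 0  ⇒  m = 109² − 53·108 = 6157
m = 6157 > 0,  v_rel·d = 109 > 0  ⇒  inside

inside=yes margin=6157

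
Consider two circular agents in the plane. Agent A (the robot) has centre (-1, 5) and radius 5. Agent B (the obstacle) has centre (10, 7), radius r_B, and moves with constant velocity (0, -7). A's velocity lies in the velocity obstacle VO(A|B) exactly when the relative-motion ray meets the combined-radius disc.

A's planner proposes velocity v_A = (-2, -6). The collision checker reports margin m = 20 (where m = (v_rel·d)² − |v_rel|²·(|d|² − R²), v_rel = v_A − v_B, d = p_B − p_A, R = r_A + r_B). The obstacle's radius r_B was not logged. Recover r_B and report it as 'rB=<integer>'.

m = 20
d = (11, 2);  v_rel = (-2, 1),  |v_rel|² = 5
v_rel×d = (-2)·(2) − (1)·(11) = -15
since m = R²·5 − (-15)²:  R² = (225 + 20) / 5 = 49
R = √49 = 7  ⇒  r_B = 7 − 5 = 2

rB=2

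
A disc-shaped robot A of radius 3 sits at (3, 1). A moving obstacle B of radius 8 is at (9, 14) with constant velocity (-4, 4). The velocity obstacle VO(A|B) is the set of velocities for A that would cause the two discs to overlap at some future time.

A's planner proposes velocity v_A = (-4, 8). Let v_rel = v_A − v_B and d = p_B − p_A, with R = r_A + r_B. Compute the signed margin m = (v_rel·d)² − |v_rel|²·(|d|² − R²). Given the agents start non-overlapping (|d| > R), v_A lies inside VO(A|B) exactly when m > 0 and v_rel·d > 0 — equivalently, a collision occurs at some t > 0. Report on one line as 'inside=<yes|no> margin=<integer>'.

d = (6, 13),  |d|² = 205;  R = 3+8 = 11,  c = 205−11² = 84
v_rel = (0, 4),  |v_rel|² = 16;  v_rel·d = (0)·(6) + (4)·(13) = 52
16·t² − 104·t + 84 = 0  ⇒  m = 52² − 16·84 = 1360
m = 1360 > 0,  v_rel·d = 52 > 0  ⇒  inside

inside=yes margin=1360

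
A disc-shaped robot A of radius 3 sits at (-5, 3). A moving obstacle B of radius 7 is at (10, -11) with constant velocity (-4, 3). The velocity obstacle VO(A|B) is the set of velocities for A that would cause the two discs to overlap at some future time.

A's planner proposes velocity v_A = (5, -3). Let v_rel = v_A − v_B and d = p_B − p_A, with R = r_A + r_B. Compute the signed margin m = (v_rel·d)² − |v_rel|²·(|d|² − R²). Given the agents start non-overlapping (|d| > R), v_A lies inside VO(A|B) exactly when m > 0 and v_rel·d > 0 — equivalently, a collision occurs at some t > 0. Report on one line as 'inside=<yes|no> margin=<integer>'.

d = (15, -14),  |d|² = 421;  R = 3+7 = 10,  c = 421−10² = 321
v_rel = (9, -6),  |v_rel|² = 117;  v_rel·d = (9)·(15) + (-6)·(-14) = 219
117·t² − 438·t + 321 = 0  ⇒  m = 219² − 117·321 = 10404
m = 10404 > 0,  v_rel·d = 219 > 0  ⇒  inside

inside=yes margin=10404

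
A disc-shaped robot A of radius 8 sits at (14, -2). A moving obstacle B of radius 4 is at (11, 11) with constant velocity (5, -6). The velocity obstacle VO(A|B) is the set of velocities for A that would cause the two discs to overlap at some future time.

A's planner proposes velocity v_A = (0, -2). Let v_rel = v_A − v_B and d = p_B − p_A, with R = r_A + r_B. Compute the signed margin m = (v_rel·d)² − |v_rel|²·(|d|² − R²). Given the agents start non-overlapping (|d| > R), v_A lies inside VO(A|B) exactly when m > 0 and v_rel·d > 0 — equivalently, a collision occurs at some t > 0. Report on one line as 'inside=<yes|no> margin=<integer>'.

d = (-3, 13),  |d|² = 178;  R = 8+4 = 12,  c = 178−12² = 34
v_rel = (-5, 4),  |v_rel|² = 41;  v_rel·d = (-5)·(-3) + (4)·(13) = 67
41·t² − 134·t + 34 = 0  ⇒  m = 67² − 41·34 = 3095
m = 3095 > 0,  v_rel·d = 67 > 0  ⇒  inside

inside=yes margin=3095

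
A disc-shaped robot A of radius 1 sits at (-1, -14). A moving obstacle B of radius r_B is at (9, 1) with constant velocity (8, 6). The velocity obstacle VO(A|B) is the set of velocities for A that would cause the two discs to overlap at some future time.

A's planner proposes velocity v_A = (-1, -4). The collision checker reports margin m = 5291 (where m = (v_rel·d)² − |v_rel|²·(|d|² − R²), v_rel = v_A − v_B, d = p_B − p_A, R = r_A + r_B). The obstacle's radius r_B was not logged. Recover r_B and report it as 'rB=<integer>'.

m = 5291
d = (10, 15);  v_rel = (-9, -10),  |v_rel|² = 181
v_rel×d = (-9)·(15) − (-10)·(10) = -35
since m = R²·181 − (-35)²:  R² = (1225 + 5291) / 181 = 36
R = √36 = 6  ⇒  r_B = 6 − 1 = 5

rB=5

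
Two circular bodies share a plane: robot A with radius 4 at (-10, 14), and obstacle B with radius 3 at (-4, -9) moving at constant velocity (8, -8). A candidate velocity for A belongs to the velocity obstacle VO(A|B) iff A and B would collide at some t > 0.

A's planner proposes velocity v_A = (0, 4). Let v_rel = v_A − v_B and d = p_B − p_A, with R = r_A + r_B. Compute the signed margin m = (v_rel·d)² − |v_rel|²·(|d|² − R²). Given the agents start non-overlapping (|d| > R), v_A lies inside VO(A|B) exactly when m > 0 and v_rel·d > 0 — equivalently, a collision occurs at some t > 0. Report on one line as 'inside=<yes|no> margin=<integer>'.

d = (6, -23),  |d|² = 565;  R = 4+3 = 7,  c = 565−7² = 516
v_rel = (-8, 12),  |v_rel|² = 208;  v_rel·d = (-8)·(6) + (12)·(-23) = -324
208·t² + 648·t + 516 = 0  ⇒  m = (-324)² − 208·516 = -2352
m = -2352 < 0,  v_rel·d = -324 < 0  ⇒  outside

inside=no margin=-2352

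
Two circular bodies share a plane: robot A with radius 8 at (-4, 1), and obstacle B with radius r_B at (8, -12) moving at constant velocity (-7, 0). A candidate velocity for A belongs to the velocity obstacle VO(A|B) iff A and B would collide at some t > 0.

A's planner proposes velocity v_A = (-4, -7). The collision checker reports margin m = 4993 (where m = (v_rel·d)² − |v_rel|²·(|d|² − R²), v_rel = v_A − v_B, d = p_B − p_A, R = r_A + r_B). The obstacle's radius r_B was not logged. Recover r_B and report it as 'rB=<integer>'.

m = 4993
d = (12, -13);  v_rel = (3, -7),  |v_rel|² = 58
v_rel×d = (3)·(-13) − (-7)·(12) = 45
since m = R²·58 − 45²:  R² = (2025 + 4993) / 58 = 121
R = √121 = 11  ⇒  r_B = 11 − 8 = 3

rB=3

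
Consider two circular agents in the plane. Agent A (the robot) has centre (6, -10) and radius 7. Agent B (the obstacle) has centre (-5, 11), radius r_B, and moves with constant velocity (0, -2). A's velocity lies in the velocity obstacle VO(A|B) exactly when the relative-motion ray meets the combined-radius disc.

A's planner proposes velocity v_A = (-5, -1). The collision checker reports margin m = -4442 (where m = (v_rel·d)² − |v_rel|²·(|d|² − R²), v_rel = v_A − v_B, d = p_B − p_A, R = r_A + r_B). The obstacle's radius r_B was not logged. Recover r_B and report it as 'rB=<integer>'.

m = -4442
d = (-11, 21);  v_rel = (-5, 1),  |v_rel|² = 26
v_rel×d = (-5)·(21) − (1)·(-11) = -94
since m = R²·26 − (-94)²:  R² = (8836 + -4442) / 26 = 169
R = √169 = 13  ⇒  r_B = 13 − 7 = 6

rB=6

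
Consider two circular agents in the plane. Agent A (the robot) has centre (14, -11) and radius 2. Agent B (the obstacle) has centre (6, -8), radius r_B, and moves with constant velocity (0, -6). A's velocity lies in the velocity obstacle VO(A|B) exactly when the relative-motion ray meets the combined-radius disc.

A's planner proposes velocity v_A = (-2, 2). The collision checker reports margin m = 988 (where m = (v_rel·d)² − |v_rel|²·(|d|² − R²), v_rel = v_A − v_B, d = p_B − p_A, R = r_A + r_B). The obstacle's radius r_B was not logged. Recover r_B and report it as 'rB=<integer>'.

m = 988
d = (-8, 3);  v_rel = (-2, 8),  |v_rel|² = 68
v_rel×d = (-2)·(3) − (8)·(-8) = 58
since m = R²·68 − 58²:  R² = (3364 + 988) / 68 = 64
R = √64 = 8  ⇒  r_B = 8 − 2 = 6

rB=6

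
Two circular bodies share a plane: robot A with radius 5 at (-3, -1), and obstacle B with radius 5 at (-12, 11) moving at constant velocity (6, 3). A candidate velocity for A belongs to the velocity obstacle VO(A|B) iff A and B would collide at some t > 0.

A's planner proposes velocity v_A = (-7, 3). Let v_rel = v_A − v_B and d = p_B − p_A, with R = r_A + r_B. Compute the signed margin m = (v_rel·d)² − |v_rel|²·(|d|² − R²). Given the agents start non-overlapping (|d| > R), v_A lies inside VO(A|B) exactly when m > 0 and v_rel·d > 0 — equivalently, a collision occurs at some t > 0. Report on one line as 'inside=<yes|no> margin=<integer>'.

d = (-9, 12),  |d|² = 225;  R = 5+5 = 10,  c = 225−10² = 125
v_rel = (-13, 0),  |v_rel|² = 169;  v_rel·d = (-13)·(-9) + (0)·(12) = 117
169·t² − 234·t + 125 = 0  ⇒  m = 117² − 169·125 = -7436
m = -7436 < 0,  v_rel·d = 117 > 0  ⇒  outside

inside=no margin=-7436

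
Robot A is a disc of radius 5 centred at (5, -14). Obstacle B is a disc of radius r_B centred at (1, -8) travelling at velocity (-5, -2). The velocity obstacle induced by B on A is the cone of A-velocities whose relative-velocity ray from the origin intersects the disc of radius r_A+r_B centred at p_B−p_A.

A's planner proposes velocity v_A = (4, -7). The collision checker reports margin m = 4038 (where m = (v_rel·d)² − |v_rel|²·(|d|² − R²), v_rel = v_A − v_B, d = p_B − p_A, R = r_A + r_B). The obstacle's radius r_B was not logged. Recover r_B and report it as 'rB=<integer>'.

m = 4038
d = (-4, 6);  v_rel = (9, -5),  |v_rel|² = 106
v_rel×d = (9)·(6) − (-5)·(-4) = 34
since m = R²·106 − 34²:  R² = (1156 + 4038) / 106 = 49
R = √49 = 7  ⇒  r_B = 7 − 5 = 2

rB=2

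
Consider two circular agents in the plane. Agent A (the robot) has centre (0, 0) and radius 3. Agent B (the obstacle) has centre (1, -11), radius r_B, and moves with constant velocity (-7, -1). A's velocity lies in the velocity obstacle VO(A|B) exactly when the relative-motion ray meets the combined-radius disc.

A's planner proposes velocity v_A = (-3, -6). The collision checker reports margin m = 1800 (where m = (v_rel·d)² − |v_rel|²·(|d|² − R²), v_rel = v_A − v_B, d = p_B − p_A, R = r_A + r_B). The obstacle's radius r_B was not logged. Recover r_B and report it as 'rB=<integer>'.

m = 1800
d = (1, -11);  v_rel = (4, -5),  |v_rel|² = 41
v_rel×d = (4)·(-11) − (-5)·(1) = -39
since m = R²·41 − (-39)²:  R² = (1521 + 1800) / 41 = 81
R = √81 = 9  ⇒  r_B = 9 − 3 = 6

rB=6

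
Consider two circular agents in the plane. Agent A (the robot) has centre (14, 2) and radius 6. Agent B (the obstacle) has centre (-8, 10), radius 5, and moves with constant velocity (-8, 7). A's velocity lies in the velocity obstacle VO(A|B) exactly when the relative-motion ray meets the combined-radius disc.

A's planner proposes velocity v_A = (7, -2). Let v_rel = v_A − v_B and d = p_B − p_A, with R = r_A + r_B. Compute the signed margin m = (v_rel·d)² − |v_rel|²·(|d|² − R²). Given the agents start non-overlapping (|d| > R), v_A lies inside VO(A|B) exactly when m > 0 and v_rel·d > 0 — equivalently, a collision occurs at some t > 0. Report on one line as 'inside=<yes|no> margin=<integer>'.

d = (-22, 8),  |d|² = 548;  R = 6+5 = 11,  c = 548−11² = 427
v_rel = (15, -9),  |v_rel|² = 306;  v_rel·d = (15)·(-22) + (-9)·(8) = -402
306·t² + 804·t + 427 = 0  ⇒  m = (-402)² − 306·427 = 30942
m = 30942 > 0,  v_rel·d = -402 < 0  ⇒  outside

inside=no margin=30942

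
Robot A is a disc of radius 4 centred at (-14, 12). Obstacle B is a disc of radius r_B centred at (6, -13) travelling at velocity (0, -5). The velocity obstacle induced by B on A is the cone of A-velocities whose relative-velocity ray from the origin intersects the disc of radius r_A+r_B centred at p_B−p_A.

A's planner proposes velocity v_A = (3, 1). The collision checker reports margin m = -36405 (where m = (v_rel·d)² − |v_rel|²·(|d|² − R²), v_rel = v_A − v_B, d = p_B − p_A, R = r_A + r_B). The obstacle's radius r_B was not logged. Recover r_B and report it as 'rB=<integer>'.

m = -36405
d = (20, -25);  v_rel = (3, 6),  |v_rel|² = 45
v_rel×d = (3)·(-25) − (6)·(20) = -195
since m = R²·45 − (-195)²:  R² = (38025 + -36405) / 45 = 36
R = √36 = 6  ⇒  r_B = 6 − 4 = 2

rB=2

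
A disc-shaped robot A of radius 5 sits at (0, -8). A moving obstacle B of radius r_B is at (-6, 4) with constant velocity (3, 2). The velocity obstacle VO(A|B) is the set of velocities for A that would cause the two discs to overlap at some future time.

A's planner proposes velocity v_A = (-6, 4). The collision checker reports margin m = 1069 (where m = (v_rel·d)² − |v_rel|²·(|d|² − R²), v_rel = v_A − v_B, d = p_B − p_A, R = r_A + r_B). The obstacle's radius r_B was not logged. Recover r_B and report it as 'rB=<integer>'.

m = 1069
d = (-6, 12);  v_rel = (-9, 2),  |v_rel|² = 85
v_rel×d = (-9)·(12) − (2)·(-6) = -96
since m = R²·85 − (-96)²:  R² = (9216 + 1069) / 85 = 121
R = √121 = 11  ⇒  r_B = 11 − 5 = 6

rB=6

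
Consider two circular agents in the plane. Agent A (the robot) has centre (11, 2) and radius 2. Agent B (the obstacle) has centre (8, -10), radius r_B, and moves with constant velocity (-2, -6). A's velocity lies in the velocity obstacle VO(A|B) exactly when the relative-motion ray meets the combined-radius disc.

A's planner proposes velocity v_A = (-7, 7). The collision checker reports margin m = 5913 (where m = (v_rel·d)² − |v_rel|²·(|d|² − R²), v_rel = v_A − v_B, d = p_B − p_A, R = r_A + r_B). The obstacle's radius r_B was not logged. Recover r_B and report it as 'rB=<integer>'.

m = 5913
d = (-3, -12);  v_rel = (-5, 13),  |v_rel|² = 194
v_rel×d = (-5)·(-12) − (13)·(-3) = 99
since m = R²·194 − 99²:  R² = (9801 + 5913) / 194 = 81
R = √81 = 9  ⇒  r_B = 9 − 2 = 7

rB=7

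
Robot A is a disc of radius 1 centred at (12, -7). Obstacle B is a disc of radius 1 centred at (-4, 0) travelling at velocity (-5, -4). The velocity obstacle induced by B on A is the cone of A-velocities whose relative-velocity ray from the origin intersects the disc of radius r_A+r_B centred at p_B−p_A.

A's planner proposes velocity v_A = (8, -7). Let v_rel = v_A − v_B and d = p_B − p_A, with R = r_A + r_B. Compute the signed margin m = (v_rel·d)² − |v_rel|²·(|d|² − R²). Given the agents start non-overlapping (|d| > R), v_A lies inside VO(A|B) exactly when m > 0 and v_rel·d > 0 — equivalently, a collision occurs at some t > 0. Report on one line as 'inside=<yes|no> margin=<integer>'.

d = (-16, 7),  |d|² = 305;  R = 1+1 = 2,  c = 305−2² = 301
v_rel = (13, -3),  |v_rel|² = 178;  v_rel·d = (13)·(-16) + (-3)·(7) = -229
178·t² + 458·t + 301 = 0  ⇒  m = (-229)² − 178·301 = -1137
m = -1137 < 0,  v_rel·d = -229 < 0  ⇒  outside

inside=no margin=-1137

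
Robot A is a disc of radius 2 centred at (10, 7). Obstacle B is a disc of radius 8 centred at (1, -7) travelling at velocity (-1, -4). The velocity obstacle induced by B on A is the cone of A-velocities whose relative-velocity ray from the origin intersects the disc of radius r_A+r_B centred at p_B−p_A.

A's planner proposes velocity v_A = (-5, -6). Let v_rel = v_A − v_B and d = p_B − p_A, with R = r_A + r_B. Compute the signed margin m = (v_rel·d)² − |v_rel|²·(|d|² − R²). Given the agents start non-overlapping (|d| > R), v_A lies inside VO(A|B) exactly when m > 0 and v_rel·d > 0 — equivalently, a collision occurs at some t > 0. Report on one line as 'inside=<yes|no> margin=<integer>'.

d = (-9, -14),  |d|² = 277;  R = 2+8 = 10,  c = 277−10² = 177
v_rel = (-4, -2),  |v_rel|² = 20;  v_rel·d = (-4)·(-9) + (-2)·(-14) = 64
20·t² − 128·t + 177 = 0  ⇒  m = 64² − 20·177 = 556
m = 556 > 0,  v_rel·d = 64 > 0  ⇒  inside

inside=yes margin=556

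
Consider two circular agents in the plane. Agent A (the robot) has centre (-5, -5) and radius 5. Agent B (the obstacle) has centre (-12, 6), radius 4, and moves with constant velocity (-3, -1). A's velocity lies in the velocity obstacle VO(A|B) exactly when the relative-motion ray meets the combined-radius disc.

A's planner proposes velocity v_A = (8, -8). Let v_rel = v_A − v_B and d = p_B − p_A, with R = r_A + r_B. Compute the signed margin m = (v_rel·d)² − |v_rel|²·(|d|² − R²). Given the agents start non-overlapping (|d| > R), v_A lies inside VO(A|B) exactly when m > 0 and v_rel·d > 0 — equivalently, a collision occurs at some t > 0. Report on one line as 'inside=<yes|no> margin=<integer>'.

d = (-7, 11),  |d|² = 170;  R = 5+4 = 9,  c = 170−9² = 89
v_rel = (11, -7),  |v_rel|² = 170;  v_rel·d = (11)·(-7) + (-7)·(11) = -154
170·t² + 308·t + 89 = 0  ⇒  m = (-154)² − 170·89 = 8586
m = 8586 > 0,  v_rel·d = -154 < 0  ⇒  outside

inside=no margin=8586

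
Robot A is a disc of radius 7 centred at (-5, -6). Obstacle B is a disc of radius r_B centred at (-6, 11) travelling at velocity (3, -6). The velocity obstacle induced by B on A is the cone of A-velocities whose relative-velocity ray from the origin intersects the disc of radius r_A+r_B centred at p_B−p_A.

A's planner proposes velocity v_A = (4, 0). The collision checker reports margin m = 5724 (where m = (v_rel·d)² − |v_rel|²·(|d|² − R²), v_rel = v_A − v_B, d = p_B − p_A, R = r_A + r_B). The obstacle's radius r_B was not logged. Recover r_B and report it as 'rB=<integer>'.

m = 5724
d = (-1, 17);  v_rel = (1, 6),  |v_rel|² = 37
v_rel×d = (1)·(17) − (6)·(-1) = 23
since m = R²·37 − 23²:  R² = (529 + 5724) / 37 = 169
R = √169 = 13  ⇒  r_B = 13 − 7 = 6

rB=6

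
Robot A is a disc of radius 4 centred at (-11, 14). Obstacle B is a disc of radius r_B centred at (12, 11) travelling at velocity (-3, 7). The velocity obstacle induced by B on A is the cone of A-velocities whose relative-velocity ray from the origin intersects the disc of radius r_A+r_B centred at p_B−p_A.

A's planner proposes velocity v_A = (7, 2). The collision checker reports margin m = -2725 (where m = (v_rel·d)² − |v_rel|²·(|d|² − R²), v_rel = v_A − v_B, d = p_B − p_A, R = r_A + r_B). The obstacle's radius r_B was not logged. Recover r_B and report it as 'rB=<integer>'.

m = -2725
d = (23, -3);  v_rel = (10, -5),  |v_rel|² = 125
v_rel×d = (10)·(-3) − (-5)·(23) = 85
since m = R²·125 − 85²:  R² = (7225 + -2725) / 125 = 36
R = √36 = 6  ⇒  r_B = 6 − 4 = 2

rB=2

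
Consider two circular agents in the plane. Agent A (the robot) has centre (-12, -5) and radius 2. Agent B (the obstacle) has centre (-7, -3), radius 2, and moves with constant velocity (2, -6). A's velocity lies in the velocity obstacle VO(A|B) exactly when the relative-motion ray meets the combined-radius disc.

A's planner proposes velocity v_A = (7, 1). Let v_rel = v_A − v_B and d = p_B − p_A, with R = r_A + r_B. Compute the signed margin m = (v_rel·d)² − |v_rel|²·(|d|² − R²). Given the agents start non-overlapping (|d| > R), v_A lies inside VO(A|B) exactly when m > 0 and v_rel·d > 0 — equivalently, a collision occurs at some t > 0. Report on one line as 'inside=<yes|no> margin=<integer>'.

d = (5, 2),  |d|² = 29;  R = 2+2 = 4,  c = 29−4² = 13
v_rel = (5, 7),  |v_rel|² = 74;  v_rel·d = (5)·(5) + (7)·(2) = 39
74·t² − 78·t + 13 = 0  ⇒  m = 39² − 74·13 = 559
m = 559 > 0,  v_rel·d = 39 > 0  ⇒  inside

inside=yes margin=559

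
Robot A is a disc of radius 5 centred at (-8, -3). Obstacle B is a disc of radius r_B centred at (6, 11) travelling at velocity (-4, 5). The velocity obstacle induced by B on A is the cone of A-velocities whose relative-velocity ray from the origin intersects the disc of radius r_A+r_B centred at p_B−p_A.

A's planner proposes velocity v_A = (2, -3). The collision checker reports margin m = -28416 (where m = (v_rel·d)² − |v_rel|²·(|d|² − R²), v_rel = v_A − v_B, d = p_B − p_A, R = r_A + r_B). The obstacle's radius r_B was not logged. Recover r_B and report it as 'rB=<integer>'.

m = -28416
d = (14, 14);  v_rel = (6, -8),  |v_rel|² = 100
v_rel×d = (6)·(14) − (-8)·(14) = 196
since m = R²·100 − 196²:  R² = (38416 + -28416) / 100 = 100
R = √100 = 10  ⇒  r_B = 10 − 5 = 5

rB=5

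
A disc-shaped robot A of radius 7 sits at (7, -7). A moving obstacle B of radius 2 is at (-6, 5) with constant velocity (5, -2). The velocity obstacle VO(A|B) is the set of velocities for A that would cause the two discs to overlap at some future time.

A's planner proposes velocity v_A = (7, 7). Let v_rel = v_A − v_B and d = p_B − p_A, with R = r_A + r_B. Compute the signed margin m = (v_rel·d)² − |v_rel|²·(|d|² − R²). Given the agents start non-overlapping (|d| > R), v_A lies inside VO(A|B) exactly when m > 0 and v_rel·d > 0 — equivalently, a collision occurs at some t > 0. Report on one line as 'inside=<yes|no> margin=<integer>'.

d = (-13, 12),  |d|² = 313;  R = 7+2 = 9,  c = 313−9² = 232
v_rel = (2, 9),  |v_rel|² = 85;  v_rel·d = (2)·(-13) + (9)·(12) = 82
85·t² − 164·t + 232 = 0  ⇒  m = 82² − 85·232 = -12996
m = -12996 < 0,  v_rel·d = 82 > 0  ⇒  outside

inside=no margin=-12996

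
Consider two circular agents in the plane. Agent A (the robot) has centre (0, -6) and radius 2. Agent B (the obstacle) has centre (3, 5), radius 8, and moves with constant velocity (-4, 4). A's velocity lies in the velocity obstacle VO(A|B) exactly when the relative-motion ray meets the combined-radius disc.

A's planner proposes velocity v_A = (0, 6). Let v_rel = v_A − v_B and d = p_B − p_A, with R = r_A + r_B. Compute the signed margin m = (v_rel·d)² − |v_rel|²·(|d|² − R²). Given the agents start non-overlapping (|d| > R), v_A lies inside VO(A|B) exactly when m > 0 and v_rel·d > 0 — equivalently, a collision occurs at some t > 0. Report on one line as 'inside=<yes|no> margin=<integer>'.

d = (3, 11),  |d|² = 130;  R = 2+8 = 10,  c = 130−10² = 30
v_rel = (4, 2),  |v_rel|² = 20;  v_rel·d = (4)·(3) + (2)·(11) = 34
20·t² − 68·t + 30 = 0  ⇒  m = 34² − 20·30 = 556
m = 556 > 0,  v_rel·d = 34 > 0  ⇒  inside

inside=yes margin=556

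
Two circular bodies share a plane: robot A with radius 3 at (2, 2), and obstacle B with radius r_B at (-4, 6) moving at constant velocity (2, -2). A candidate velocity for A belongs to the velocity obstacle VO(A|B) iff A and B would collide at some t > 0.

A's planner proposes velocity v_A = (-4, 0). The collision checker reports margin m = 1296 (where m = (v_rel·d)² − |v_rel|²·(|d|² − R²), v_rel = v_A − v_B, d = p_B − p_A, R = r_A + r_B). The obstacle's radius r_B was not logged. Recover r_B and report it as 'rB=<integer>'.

m = 1296
d = (-6, 4);  v_rel = (-6, 2),  |v_rel|² = 40
v_rel×d = (-6)·(4) − (2)·(-6) = -12
since m = R²·40 − (-12)²:  R² = (144 + 1296) / 40 = 36
R = √36 = 6  ⇒  r_B = 6 − 3 = 3

rB=3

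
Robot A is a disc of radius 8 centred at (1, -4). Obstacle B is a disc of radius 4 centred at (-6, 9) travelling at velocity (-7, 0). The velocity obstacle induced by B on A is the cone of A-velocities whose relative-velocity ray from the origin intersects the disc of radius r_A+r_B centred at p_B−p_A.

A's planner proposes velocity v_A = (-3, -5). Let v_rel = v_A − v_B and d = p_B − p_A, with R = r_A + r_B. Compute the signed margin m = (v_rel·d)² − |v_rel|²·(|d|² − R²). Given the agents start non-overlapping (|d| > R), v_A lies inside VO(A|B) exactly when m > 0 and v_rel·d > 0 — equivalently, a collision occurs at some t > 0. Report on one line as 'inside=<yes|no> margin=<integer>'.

d = (-7, 13),  |d|² = 218;  R = 8+4 = 12,  c = 218−12² = 74
v_rel = (4, -5),  |v_rel|² = 41;  v_rel·d = (4)·(-7) + (-5)·(13) = -93
41·t² + 186·t + 74 = 0  ⇒  m = (-93)² − 41·74 = 5615
m = 5615 > 0,  v_rel·d = -93 < 0  ⇒  outside

inside=no margin=5615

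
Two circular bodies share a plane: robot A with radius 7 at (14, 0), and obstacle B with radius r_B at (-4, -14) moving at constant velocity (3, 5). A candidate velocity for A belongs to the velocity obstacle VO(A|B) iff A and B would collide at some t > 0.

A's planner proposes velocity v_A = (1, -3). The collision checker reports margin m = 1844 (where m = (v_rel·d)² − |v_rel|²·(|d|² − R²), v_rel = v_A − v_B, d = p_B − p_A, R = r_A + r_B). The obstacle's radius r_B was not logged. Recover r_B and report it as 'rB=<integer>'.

m = 1844
d = (-18, -14);  v_rel = (-2, -8),  |v_rel|² = 68
v_rel×d = (-2)·(-14) − (-8)·(-18) = -116
since m = R²·68 − (-116)²:  R² = (13456 + 1844) / 68 = 225
R = √225 = 15  ⇒  r_B = 15 − 7 = 8

rB=8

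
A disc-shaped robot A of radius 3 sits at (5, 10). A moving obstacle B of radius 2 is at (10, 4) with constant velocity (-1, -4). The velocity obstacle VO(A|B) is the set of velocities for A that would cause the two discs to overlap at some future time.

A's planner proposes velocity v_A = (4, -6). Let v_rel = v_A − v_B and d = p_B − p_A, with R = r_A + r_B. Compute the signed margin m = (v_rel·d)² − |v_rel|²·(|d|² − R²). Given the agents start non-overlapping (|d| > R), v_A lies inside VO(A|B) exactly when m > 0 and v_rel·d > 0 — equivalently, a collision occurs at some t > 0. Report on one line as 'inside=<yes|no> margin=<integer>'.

d = (5, -6),  |d|² = 61;  R = 3+2 = 5,  c = 61−5² = 36
v_rel = (5, -2),  |v_rel|² = 29;  v_rel·d = (5)·(5) + (-2)·(-6) = 37
29·t² − 74·t + 36 = 0  ⇒  m = 37² − 29·36 = 325
m = 325 > 0,  v_rel·d = 37 > 0  ⇒  inside

inside=yes margin=325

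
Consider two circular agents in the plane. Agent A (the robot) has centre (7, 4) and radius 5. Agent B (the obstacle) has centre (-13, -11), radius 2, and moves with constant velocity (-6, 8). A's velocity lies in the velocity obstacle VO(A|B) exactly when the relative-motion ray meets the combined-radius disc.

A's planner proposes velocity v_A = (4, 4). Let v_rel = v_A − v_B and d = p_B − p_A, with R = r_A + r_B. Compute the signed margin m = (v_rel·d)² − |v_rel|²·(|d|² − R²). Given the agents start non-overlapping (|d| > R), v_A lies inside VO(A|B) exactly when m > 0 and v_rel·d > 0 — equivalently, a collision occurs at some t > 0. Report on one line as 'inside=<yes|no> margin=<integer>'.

d = (-20, -15),  |d|² = 625;  R = 5+2 = 7,  c = 625−7² = 576
v_rel = (10, -4),  |v_rel|² = 116;  v_rel·d = (10)·(-20) + (-4)·(-15) = -140
116·t² + 280·t + 576 = 0  ⇒  m = (-140)² − 116·576 = -47216
m = -47216 < 0,  v_rel·d = -140 < 0  ⇒  outside

inside=no margin=-47216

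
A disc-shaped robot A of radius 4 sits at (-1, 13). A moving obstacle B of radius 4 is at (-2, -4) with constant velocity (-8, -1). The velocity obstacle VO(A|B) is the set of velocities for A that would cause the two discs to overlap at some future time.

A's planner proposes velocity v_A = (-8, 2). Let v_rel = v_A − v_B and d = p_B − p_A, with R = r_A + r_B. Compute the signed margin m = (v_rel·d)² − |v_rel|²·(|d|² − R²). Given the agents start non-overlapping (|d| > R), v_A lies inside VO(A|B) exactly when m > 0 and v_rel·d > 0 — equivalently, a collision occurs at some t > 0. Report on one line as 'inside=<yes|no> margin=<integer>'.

d = (-1, -17),  |d|² = 290;  R = 4+4 = 8,  c = 290−8² = 226
v_rel = (0, 3),  |v_rel|² = 9;  v_rel·d = (0)·(-1) + (3)·(-17) = -51
9·t² + 102·t + 226 = 0  ⇒  m = (-51)² − 9·226 = 567
m = 567 > 0,  v_rel·d = -51 < 0  ⇒  outside

inside=no margin=567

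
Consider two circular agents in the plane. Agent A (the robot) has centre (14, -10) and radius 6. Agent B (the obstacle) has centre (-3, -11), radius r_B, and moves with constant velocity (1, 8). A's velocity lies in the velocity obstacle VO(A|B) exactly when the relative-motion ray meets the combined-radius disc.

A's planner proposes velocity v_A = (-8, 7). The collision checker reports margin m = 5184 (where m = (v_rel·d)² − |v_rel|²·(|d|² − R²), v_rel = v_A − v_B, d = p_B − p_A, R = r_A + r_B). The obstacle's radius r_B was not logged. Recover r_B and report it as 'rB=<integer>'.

m = 5184
d = (-17, -1);  v_rel = (-9, -1),  |v_rel|² = 82
v_rel×d = (-9)·(-1) − (-1)·(-17) = -8
since m = R²·82 − (-8)²:  R² = (64 + 5184) / 82 = 64
R = √64 = 8  ⇒  r_B = 8 − 6 = 2

rB=2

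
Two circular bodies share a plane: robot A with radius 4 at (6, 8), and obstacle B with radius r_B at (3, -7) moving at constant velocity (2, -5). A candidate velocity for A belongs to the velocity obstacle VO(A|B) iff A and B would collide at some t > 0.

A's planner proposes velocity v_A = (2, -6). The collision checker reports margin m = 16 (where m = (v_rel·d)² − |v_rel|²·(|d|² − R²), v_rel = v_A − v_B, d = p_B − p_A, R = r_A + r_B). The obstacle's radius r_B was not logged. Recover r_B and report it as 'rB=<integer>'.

m = 16
d = (-3, -15);  v_rel = (0, -1),  |v_rel|² = 1
v_rel×d = (0)·(-15) − (-1)·(-3) = -3
since m = R²·1 − (-3)²:  R² = (9 + 16) / 1 = 25
R = √25 = 5  ⇒  r_B = 5 − 4 = 1

rB=1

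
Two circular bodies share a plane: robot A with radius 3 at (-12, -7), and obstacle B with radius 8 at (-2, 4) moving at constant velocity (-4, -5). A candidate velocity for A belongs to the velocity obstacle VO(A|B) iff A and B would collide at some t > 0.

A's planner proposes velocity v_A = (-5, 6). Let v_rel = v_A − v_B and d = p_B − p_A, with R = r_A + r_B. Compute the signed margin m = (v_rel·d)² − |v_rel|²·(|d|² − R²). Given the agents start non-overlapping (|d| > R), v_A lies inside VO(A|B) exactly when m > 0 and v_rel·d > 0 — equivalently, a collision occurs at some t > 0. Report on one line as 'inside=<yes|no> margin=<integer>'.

d = (10, 11),  |d|² = 221;  R = 3+8 = 11,  c = 221−11² = 100
v_rel = (-1, 11),  |v_rel|² = 122;  v_rel·d = (-1)·(10) + (11)·(11) = 111
122·t² − 222·t + 100 = 0  ⇒  m = 111² − 122·100 = 121
m = 121 > 0,  v_rel·d = 111 > 0  ⇒  inside

inside=yes margin=121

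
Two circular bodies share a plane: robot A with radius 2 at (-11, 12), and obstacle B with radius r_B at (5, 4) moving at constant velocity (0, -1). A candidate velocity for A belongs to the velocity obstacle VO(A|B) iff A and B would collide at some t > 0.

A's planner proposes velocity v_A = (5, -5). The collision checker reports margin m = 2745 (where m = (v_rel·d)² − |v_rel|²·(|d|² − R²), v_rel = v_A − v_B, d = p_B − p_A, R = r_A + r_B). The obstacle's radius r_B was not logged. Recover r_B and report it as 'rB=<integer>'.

m = 2745
d = (16, -8);  v_rel = (5, -4),  |v_rel|² = 41
v_rel×d = (5)·(-8) − (-4)·(16) = 24
since m = R²·41 − 24²:  R² = (576 + 2745) / 41 = 81
R = √81 = 9  ⇒  r_B = 9 − 2 = 7

rB=7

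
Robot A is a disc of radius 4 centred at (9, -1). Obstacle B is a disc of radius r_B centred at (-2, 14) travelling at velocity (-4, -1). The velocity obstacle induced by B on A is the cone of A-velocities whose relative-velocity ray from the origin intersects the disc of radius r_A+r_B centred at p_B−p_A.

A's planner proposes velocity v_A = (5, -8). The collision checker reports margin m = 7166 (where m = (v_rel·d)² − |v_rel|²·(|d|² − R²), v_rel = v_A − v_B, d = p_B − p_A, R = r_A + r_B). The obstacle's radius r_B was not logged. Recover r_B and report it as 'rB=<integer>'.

m = 7166
d = (-11, 15);  v_rel = (9, -7),  |v_rel|² = 130
v_rel×d = (9)·(15) − (-7)·(-11) = 58
since m = R²·130 − 58²:  R² = (3364 + 7166) / 130 = 81
R = √81 = 9  ⇒  r_B = 9 − 4 = 5

rB=5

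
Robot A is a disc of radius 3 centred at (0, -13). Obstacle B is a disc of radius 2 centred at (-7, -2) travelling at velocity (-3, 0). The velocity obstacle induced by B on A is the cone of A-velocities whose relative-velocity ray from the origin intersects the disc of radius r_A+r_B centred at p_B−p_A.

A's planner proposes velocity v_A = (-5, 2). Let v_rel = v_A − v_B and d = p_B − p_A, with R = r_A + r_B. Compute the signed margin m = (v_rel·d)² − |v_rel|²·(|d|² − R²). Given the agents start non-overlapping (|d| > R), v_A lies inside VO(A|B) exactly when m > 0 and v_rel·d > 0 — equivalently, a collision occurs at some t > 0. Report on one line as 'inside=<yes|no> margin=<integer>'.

d = (-7, 11),  |d|² = 170;  R = 3+2 = 5,  c = 170−5² = 145
v_rel = (-2, 2),  |v_rel|² = 8;  v_rel·d = (-2)·(-7) + (2)·(11) = 36
8·t² − 72·t + 145 = 0  ⇒  m = 36² − 8·145 = 136
m = 136 > 0,  v_rel·d = 36 > 0  ⇒  inside

inside=yes margin=136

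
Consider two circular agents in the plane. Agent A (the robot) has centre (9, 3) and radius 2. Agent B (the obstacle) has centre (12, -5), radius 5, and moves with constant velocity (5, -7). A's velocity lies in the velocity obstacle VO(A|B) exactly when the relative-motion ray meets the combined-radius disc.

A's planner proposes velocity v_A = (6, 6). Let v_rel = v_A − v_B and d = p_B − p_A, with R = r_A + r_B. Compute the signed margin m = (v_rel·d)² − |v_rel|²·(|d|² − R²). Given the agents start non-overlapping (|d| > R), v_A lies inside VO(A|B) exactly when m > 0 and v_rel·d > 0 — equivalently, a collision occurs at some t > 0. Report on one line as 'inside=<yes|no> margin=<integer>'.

d = (3, -8),  |d|² = 73;  R = 2+5 = 7,  c = 73−7² = 24
v_rel = (1, 13),  |v_rel|² = 170;  v_rel·d = (1)·(3) + (13)·(-8) = -101
170·t² + 202·t + 24 = 0  ⇒  m = (-101)² − 170·24 = 6121
m = 6121 > 0,  v_rel·d = -101 < 0  ⇒  outside

inside=no margin=6121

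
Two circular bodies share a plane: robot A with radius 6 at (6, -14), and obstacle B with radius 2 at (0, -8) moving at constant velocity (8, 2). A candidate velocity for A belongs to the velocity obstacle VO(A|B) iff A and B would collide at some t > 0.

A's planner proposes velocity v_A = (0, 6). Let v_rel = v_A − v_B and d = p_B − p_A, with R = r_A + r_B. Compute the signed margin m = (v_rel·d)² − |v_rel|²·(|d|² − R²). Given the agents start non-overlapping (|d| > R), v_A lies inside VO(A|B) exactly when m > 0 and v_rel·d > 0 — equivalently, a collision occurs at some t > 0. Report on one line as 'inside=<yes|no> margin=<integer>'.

d = (-6, 6),  |d|² = 72;  R = 6+2 = 8,  c = 72−8² = 8
v_rel = (-8, 4),  |v_rel|² = 80;  v_rel·d = (-8)·(-6) + (4)·(6) = 72
80·t² − 144·t + 8 = 0  ⇒  m = 72² − 80·8 = 4544
m = 4544 > 0,  v_rel·d = 72 > 0  ⇒  inside

inside=yes margin=4544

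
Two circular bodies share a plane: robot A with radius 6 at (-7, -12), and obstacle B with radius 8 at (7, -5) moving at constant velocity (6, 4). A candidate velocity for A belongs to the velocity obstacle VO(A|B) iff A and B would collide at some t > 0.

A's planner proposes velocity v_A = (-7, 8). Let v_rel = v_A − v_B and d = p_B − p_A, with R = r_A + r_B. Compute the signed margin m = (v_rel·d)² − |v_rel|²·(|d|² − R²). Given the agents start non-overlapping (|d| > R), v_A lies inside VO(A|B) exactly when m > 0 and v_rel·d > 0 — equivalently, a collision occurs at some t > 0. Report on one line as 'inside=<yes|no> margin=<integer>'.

d = (14, 7),  |d|² = 245;  R = 6+8 = 14,  c = 245−14² = 49
v_rel = (-13, 4),  |v_rel|² = 185;  v_rel·d = (-13)·(14) + (4)·(7) = -154
185·t² + 308·t + 49 = 0  ⇒  m = (-154)² − 185·49 = 14651
m = 14651 > 0,  v_rel·d = -154 < 0  ⇒  outside

inside=no margin=14651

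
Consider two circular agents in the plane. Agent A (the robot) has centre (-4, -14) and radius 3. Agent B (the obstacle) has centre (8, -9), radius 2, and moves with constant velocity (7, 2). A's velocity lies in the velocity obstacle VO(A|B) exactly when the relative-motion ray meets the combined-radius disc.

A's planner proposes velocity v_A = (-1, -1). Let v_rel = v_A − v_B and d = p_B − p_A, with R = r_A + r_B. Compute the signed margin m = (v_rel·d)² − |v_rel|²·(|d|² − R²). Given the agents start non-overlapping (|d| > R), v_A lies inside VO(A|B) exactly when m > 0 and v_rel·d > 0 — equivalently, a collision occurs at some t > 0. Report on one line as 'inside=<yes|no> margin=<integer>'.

d = (12, 5),  |d|² = 169;  R = 3+2 = 5,  c = 169−5² = 144
v_rel = (-8, -3),  |v_rel|² = 73;  v_rel·d = (-8)·(12) + (-3)·(5) = -111
73·t² + 222·t + 144 = 0  ⇒  m = (-111)² − 73·144 = 1809
m = 1809 > 0,  v_rel·d = -111 < 0  ⇒  outside

inside=no margin=1809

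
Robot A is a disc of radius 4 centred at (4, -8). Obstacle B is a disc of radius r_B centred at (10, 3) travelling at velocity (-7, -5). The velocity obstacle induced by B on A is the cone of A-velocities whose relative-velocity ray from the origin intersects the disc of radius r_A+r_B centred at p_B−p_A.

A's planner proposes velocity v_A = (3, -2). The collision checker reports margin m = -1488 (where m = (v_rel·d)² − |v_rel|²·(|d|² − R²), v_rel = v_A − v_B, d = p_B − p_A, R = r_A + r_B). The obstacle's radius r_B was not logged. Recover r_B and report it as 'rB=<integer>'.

m = -1488
d = (6, 11);  v_rel = (10, 3),  |v_rel|² = 109
v_rel×d = (10)·(11) − (3)·(6) = 92
since m = R²·109 − 92²:  R² = (8464 + -1488) / 109 = 64
R = √64 = 8  ⇒  r_B = 8 − 4 = 4

rB=4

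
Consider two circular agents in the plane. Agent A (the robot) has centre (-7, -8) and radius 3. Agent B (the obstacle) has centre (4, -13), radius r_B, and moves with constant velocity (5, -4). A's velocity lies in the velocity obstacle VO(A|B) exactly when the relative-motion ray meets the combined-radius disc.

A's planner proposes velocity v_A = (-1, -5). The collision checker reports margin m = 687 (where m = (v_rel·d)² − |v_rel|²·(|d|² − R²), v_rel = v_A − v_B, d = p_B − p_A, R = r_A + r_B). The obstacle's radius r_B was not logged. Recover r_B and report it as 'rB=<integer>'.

m = 687
d = (11, -5);  v_rel = (-6, -1),  |v_rel|² = 37
v_rel×d = (-6)·(-5) − (-1)·(11) = 41
since m = R²·37 − 41²:  R² = (1681 + 687) / 37 = 64
R = √64 = 8  ⇒  r_B = 8 − 3 = 5

rB=5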